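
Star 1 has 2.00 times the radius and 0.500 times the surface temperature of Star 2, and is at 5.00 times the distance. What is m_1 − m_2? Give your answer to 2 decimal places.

5.00

L_1/L_2 = (2.00)²(0.500)⁴ = 0.2500.
F_1/F_2 = (L_1/L_2)/(d_1/d_2)² = 0.2500/25.00 = 0.01000.
m_1 − m_2 = −2.5 log₁₀(0.01000) = 5.00.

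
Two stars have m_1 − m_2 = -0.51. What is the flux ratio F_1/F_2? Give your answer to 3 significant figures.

1.60

F_1/F_2 = 10^(−(m_1 − m_2)/2.5) = 10^(0.51/2.5) = 10^0.204 = 1.600.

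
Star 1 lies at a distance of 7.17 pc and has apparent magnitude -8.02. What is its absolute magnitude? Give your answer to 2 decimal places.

M = m − 5 log₁₀(d/10 pc) = -8.02 − 5 log₁₀(7.17/10)
  = -8.02 − 5 × -0.144 = -8.02 − -0.72 = -7.30.

-7.30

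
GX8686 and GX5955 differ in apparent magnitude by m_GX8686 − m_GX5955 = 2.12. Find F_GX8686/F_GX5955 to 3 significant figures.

0.142

F_GX8686/F_GX5955 = 10^(−(m_GX8686 − m_GX5955)/2.5) = 10^(-2.12/2.5) = 10^-0.848 = 0.1419.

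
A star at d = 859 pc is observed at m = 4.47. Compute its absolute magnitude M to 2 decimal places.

M = m − 5 log₁₀(d/10 pc) = 4.47 − 5 log₁₀(859/10)
  = 4.47 − 5 × 1.934 = 4.47 − 9.67 = -5.20.

-5.20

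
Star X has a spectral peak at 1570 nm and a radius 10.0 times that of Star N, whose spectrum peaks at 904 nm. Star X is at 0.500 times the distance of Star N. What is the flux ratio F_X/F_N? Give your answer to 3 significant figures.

44.0

Wien's law: T_X/T_N = λ_N/λ_X = 904/1570 = 0.5758.
L_X/L_N = (R_X/R_N)²(T_X/T_N)⁴ = (10.0)²(0.5758)⁴ = 10.99.
F_X/F_N = (L_X/L_N)/(d_X/d_N)² = 10.99/(0.500)² = 43.97.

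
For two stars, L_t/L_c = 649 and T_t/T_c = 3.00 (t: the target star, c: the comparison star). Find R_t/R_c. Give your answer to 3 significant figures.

L ∝ R²T⁴ gives R ∝ √L / T², so
R_t/R_c = √(649) / (3.00)² = 25.48 / 9.000 = 2.831.

2.83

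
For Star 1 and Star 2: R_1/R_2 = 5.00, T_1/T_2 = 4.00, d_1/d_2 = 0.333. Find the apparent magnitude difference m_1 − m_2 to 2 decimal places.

-11.90

L_1/L_2 = (5.00)²(4.00)⁴ = 6400.
F_1/F_2 = (L_1/L_2)/(d_1/d_2)² = 6400/0.1109 = 5.772×10^4.
m_1 − m_2 = −2.5 log₁₀(5.772×10^4) = -11.90.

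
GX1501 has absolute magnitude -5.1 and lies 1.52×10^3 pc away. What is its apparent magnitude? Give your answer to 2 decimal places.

m = M + 5 log₁₀(d/10 pc) = -5.1 + 5 log₁₀(1.52×10^3/10)
  = -5.1 + 5 × 2.182 = -5.1 + 10.91 = 5.81.

5.81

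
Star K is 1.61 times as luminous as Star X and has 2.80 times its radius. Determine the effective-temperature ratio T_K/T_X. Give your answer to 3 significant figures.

L ∝ R²T⁴ gives T ∝ (L/R²)^(1/4), so
T_K/T_X = (1.61 / 2.80²)^(1/4) = (0.2054)^(1/4) = 0.6732.

0.673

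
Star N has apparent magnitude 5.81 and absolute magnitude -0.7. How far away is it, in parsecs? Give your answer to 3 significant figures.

m − M = 5 log₁₀(d/10 pc)
5.81 − (-0.7) = 6.51 = 5 log₁₀(d/10)
d = 10 × 10^(6.51/5) = 10 × 10^1.302 = 200.4 pc.

200 pc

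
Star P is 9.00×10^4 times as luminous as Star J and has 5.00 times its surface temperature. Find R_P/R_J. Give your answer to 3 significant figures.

L ∝ R²T⁴ gives R ∝ √L / T², so
R_P/R_J = √(9.00×10^4) / (5.00)² = 300.0 / 25.00 = 12.00.

12.0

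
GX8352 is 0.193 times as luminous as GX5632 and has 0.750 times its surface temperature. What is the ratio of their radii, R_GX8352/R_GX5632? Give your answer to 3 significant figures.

0.781

L ∝ R²T⁴ gives R ∝ √L / T², so
R_GX8352/R_GX5632 = √(0.193) / (0.750)² = 0.4393 / 0.5625 = 0.7810.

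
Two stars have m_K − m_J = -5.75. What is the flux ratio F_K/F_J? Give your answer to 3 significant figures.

200

F_K/F_J = 10^(−(m_K − m_J)/2.5) = 10^(5.75/2.5) = 10^2.300 = 199.5.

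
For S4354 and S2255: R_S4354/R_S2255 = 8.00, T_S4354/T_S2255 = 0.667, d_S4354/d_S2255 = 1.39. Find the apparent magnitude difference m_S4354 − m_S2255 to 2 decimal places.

-2.04

L_S4354/L_S2255 = (8.00)²(0.667)⁴ = 12.67.
F_S4354/F_S2255 = (L_S4354/L_S2255)/(d_S4354/d_S2255)² = 12.67/1.932 = 6.556.
m_S4354 − m_S2255 = −2.5 log₁₀(6.556) = -2.04.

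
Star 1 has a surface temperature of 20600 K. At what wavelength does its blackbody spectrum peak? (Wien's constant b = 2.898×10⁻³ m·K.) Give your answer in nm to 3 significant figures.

141 nm

λ_max = b/T = 2.898×10⁻³ / 20600 = 1.41×10^-7 m = 140.7 nm.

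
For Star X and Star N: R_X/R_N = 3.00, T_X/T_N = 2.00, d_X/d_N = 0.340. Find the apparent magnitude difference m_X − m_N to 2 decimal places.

-7.74

L_X/L_N = (3.00)²(2.00)⁴ = 144.0.
F_X/F_N = (L_X/L_N)/(d_X/d_N)² = 144.0/0.1156 = 1246.
m_X − m_N = −2.5 log₁₀(1246) = -7.74.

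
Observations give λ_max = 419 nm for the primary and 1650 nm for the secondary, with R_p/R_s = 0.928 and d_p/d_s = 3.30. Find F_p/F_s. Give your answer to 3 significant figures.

Wien's law: T_p/T_s = λ_s/λ_p = 1650/419 = 3.938.
L_p/L_s = (R_p/R_s)²(T_p/T_s)⁴ = (0.928)²(3.938)⁴ = 207.1.
F_p/F_s = (L_p/L_s)/(d_p/d_s)² = 207.1/(3.30)² = 19.02.

19.0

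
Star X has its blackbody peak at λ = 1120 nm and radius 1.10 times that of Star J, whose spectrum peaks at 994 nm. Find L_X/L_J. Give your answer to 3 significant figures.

0.751

Wien's law gives T ∝ 1/λ_max, so T_X/T_J = λ_J/λ_X = 994/1120 = 0.8875.
Then L ∝ R²T⁴ gives L_X/L_J = (1.10)² × (0.8875)⁴ = 1.210 × 0.6204 = 0.7507.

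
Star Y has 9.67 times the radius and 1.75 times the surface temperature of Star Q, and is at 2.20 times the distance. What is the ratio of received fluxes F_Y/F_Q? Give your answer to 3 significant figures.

181

L_Y/L_Q = (R_Y/R_Q)²(T_Y/T_Q)⁴ = (9.67)² × (1.75)⁴ = 877.0.
F_Y/F_Q = (L_Y/L_Q)/(d_Y/d_Q)² = 877.0 / (2.20)² = 181.2.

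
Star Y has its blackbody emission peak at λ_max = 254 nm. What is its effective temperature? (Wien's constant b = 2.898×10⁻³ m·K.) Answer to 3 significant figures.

1.14×10^4 K

T = b/λ_max = 2.898×10⁻³ / (254×10⁻⁹) = 1.141×10^4 K.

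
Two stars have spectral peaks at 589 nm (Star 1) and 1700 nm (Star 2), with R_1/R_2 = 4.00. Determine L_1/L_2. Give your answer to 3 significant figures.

Wien's law gives T ∝ 1/λ_max, so T_1/T_2 = λ_2/λ_1 = 1700/589 = 2.886.
Then L ∝ R²T⁴ gives L_1/L_2 = (4.00)² × (2.886)⁴ = 16.00 × 69.40 = 1110.

1.11×10^3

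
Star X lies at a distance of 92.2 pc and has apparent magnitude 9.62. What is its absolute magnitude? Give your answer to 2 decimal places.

4.80

M = m − 5 log₁₀(d/10 pc) = 9.62 − 5 log₁₀(92.2/10)
  = 9.62 − 5 × 0.965 = 9.62 − 4.82 = 4.80.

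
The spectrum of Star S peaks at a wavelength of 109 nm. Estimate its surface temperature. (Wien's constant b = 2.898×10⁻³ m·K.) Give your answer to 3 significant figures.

2.66×10^4 K

T = b/λ_max = 2.898×10⁻³ / (109×10⁻⁹) = 2.659×10^4 K.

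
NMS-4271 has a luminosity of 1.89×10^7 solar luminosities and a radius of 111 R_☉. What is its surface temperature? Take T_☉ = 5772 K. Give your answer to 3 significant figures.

T/T_☉ = (L/L_☉)^(1/4) / (R/R_☉)^(1/2)
T = 5772 × (1.89×10^7)^(1/4) / √(111) = 5772 × 65.93 / 10.54 = 3.612×10^4 K.

3.61×10^4 K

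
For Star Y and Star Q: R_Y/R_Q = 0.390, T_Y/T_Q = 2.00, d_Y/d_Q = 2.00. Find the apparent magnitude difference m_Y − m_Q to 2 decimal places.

L_Y/L_Q = (0.390)²(2.00)⁴ = 2.434.
F_Y/F_Q = (L_Y/L_Q)/(d_Y/d_Q)² = 2.434/4.000 = 0.6084.
m_Y − m_Q = −2.5 log₁₀(0.6084) = 0.54.

0.54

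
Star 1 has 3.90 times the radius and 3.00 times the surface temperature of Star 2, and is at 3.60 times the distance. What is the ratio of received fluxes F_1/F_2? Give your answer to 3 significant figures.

L_1/L_2 = (R_1/R_2)²(T_1/T_2)⁴ = (3.90)² × (3.00)⁴ = 1232.
F_1/F_2 = (L_1/L_2)/(d_1/d_2)² = 1232 / (3.60)² = 95.06.

95.1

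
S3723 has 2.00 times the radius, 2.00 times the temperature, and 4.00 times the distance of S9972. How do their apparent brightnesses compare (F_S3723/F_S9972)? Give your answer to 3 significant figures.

L_S3723/L_S9972 = (R_S3723/R_S9972)²(T_S3723/T_S9972)⁴ = (2.00)² × (2.00)⁴ = 64.00.
F_S3723/F_S9972 = (L_S3723/L_S9972)/(d_S3723/d_S9972)² = 64.00 / (4.00)² = 4.000.

4.00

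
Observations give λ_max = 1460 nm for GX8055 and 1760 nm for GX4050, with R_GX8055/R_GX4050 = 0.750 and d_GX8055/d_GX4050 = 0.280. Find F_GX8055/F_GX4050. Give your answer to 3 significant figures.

15.2

Wien's law: T_GX8055/T_GX4050 = λ_GX4050/λ_GX8055 = 1760/1460 = 1.205.
L_GX8055/L_GX4050 = (R_GX8055/R_GX4050)²(T_GX8055/T_GX4050)⁴ = (0.750)²(1.205)⁴ = 1.188.
F_GX8055/F_GX4050 = (L_GX8055/L_GX4050)/(d_GX8055/d_GX4050)² = 1.188/(0.280)² = 15.15.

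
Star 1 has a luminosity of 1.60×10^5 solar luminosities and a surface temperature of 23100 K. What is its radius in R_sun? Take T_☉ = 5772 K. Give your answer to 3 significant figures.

R/R_☉ = √(L/L_☉) / (T/T_☉)² = √(1.60×10^5) / (4.002)²
       = 400.0 / 16.02 = 24.97.

25.0 R_sun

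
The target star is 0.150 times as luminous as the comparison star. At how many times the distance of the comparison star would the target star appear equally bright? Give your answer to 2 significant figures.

0.39

Equal flux requires L_t/d_t² = L_c/d_c², so d_t/d_c = √(L_t/L_c)
= √(0.150) = 0.3873.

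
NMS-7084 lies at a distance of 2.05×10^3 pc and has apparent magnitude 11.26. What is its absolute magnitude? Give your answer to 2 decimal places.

M = m − 5 log₁₀(d/10 pc) = 11.26 − 5 log₁₀(2.05×10^3/10)
  = 11.26 − 5 × 2.312 = 11.26 − 11.56 = -0.30.

-0.30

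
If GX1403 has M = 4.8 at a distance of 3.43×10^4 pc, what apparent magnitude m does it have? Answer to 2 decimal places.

m = M + 5 log₁₀(d/10 pc) = 4.8 + 5 log₁₀(3.43×10^4/10)
  = 4.8 + 5 × 3.535 = 4.8 + 17.68 = 22.48.

22.48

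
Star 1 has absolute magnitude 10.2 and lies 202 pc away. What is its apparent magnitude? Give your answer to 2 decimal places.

m = M + 5 log₁₀(d/10 pc) = 10.2 + 5 log₁₀(202/10)
  = 10.2 + 5 × 1.305 = 10.2 + 6.53 = 16.73.

16.73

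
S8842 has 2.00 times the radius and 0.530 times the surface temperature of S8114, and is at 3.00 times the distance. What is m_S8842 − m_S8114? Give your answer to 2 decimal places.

L_S8842/L_S8114 = (2.00)²(0.530)⁴ = 0.3156.
F_S8842/F_S8114 = (L_S8842/L_S8114)/(d_S8842/d_S8114)² = 0.3156/9.000 = 0.03507.
m_S8842 − m_S8114 = −2.5 log₁₀(0.03507) = 3.64.

3.64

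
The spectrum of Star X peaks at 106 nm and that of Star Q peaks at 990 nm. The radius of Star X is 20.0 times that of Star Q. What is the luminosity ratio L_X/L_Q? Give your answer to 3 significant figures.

Wien's law gives T ∝ 1/λ_max, so T_X/T_Q = λ_Q/λ_X = 990/106 = 9.340.
Then L ∝ R²T⁴ gives L_X/L_Q = (20.0)² × (9.340)⁴ = 400.0 × 7609 = 3.044×10^6.

3.04×10^6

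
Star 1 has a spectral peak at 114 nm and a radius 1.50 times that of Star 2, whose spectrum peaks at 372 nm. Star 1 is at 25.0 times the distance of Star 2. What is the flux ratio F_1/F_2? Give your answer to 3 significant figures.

Wien's law: T_1/T_2 = λ_2/λ_1 = 372/114 = 3.263.
L_1/L_2 = (R_1/R_2)²(T_1/T_2)⁴ = (1.50)²(3.263)⁴ = 255.1.
F_1/F_2 = (L_1/L_2)/(d_1/d_2)² = 255.1/(25.0)² = 0.4082.

0.408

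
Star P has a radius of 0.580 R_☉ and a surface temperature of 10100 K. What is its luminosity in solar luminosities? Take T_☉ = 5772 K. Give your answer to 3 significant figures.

L/L_☉ = (R/R_☉)² (T/T_☉)⁴ = (0.580)² × (10100/5772)⁴
       = 0.3364 × (1.750)⁴ = 0.3364 × 9.375 = 3.154.

3.15 solar luminosities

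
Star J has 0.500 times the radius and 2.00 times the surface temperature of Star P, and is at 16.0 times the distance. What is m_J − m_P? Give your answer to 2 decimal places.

L_J/L_P = (0.500)²(2.00)⁴ = 4.000.
F_J/F_P = (L_J/L_P)/(d_J/d_P)² = 4.000/256.0 = 0.01562.
m_J − m_P = −2.5 log₁₀(0.01562) = 4.52.

4.52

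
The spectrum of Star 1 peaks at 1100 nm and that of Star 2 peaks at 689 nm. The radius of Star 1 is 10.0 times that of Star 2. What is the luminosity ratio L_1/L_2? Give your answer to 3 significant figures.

15.4

Wien's law gives T ∝ 1/λ_max, so T_1/T_2 = λ_2/λ_1 = 689/1100 = 0.6264.
Then L ∝ R²T⁴ gives L_1/L_2 = (10.0)² × (0.6264)⁴ = 100.0 × 0.1539 = 15.39.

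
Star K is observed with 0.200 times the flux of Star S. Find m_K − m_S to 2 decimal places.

m_K − m_S = −2.5 log₁₀(F_K/F_S) = −2.5 log₁₀(0.200) = −2.5 × (-0.699) = 1.747.

1.75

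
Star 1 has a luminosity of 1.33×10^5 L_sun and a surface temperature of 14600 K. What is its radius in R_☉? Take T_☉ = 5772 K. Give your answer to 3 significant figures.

57.0 R_☉

R/R_☉ = √(L/L_☉) / (T/T_☉)² = √(1.33×10^5) / (2.529)²
       = 364.7 / 6.398 = 57.00.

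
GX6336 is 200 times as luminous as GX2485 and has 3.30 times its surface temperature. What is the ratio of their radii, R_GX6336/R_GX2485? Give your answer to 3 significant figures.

L ∝ R²T⁴ gives R ∝ √L / T², so
R_GX6336/R_GX2485 = √(200) / (3.30)² = 14.14 / 10.89 = 1.299.

1.30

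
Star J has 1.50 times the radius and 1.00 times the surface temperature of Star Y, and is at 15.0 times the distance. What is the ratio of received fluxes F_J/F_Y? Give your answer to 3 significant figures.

0.0100

L_J/L_Y = (R_J/R_Y)²(T_J/T_Y)⁴ = (1.50)² × (1.00)⁴ = 2.250.
F_J/F_Y = (L_J/L_Y)/(d_J/d_Y)² = 2.250 / (15.0)² = 0.01000.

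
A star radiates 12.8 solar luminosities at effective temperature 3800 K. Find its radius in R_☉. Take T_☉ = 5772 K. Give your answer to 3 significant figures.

8.25 R_☉

R/R_☉ = √(L/L_☉) / (T/T_☉)² = √(12.8) / (0.6584)²
       = 3.578 / 0.4334 = 8.254.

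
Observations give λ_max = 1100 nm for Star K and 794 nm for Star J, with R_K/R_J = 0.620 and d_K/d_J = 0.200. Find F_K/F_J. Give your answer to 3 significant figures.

Wien's law: T_K/T_J = λ_J/λ_K = 794/1100 = 0.7218.
L_K/L_J = (R_K/R_J)²(T_K/T_J)⁴ = (0.620)²(0.7218)⁴ = 0.1044.
F_K/F_J = (L_K/L_J)/(d_K/d_J)² = 0.1044/(0.200)² = 2.609.

2.61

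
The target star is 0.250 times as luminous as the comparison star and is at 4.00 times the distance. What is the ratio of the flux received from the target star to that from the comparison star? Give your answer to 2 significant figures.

F = L/(4πd²), so F_t/F_c = (L_t/L_c) / (d_t/d_c)²
= 0.250 / (4.00)² = 0.250 / 16.00 = 0.01562.

0.016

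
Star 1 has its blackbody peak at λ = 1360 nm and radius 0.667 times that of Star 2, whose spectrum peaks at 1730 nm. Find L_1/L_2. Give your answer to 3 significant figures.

1.16

Wien's law gives T ∝ 1/λ_max, so T_1/T_2 = λ_2/λ_1 = 1730/1360 = 1.272.
Then L ∝ R²T⁴ gives L_1/L_2 = (0.667)² × (1.272)⁴ = 0.4449 × 2.618 = 1.165.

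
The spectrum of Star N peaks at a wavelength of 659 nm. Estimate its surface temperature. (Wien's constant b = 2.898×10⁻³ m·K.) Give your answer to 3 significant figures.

T = b/λ_max = 2.898×10⁻³ / (659×10⁻⁹) = 4398 K.

4.40×10^3 K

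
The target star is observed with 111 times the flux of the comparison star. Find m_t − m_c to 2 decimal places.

m_t − m_c = −2.5 log₁₀(F_t/F_c) = −2.5 log₁₀(111) = −2.5 × (2.045) = -5.113.

-5.11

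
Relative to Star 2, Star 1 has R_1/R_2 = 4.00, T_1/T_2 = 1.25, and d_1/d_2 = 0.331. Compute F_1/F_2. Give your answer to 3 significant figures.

L_1/L_2 = (R_1/R_2)²(T_1/T_2)⁴ = (4.00)² × (1.25)⁴ = 39.06.
F_1/F_2 = (L_1/L_2)/(d_1/d_2)² = 39.06 / (0.331)² = 356.5.

357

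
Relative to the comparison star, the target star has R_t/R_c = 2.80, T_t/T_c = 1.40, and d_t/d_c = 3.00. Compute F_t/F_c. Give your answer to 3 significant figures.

3.35

L_t/L_c = (R_t/R_c)²(T_t/T_c)⁴ = (2.80)² × (1.40)⁴ = 30.12.
F_t/F_c = (L_t/L_c)/(d_t/d_c)² = 30.12 / (3.00)² = 3.346.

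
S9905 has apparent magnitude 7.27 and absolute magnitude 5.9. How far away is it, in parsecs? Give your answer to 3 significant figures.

18.8 pc

m − M = 5 log₁₀(d/10 pc)
7.27 − (5.9) = 1.37 = 5 log₁₀(d/10)
d = 10 × 10^(1.37/5) = 10 × 10^0.274 = 18.79 pc.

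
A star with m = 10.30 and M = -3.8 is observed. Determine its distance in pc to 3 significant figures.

6.61×10^3 pc

m − M = 5 log₁₀(d/10 pc)
10.30 − (-3.8) = 14.10 = 5 log₁₀(d/10)
d = 10 × 10^(14.10/5) = 10 × 10^2.820 = 6607 pc.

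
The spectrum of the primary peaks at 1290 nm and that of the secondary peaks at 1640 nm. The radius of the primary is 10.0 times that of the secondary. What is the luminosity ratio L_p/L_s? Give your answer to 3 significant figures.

261

Wien's law gives T ∝ 1/λ_max, so T_p/T_s = λ_s/λ_p = 1640/1290 = 1.271.
Then L ∝ R²T⁴ gives L_p/L_s = (10.0)² × (1.271)⁴ = 100.0 × 2.612 = 261.2.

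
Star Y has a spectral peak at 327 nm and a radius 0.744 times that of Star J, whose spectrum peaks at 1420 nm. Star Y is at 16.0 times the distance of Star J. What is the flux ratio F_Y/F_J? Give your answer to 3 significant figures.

0.769

Wien's law: T_Y/T_J = λ_J/λ_Y = 1420/327 = 4.343.
L_Y/L_J = (R_Y/R_J)²(T_Y/T_J)⁴ = (0.744)²(4.343)⁴ = 196.8.
F_Y/F_J = (L_Y/L_J)/(d_Y/d_J)² = 196.8/(16.0)² = 0.7689.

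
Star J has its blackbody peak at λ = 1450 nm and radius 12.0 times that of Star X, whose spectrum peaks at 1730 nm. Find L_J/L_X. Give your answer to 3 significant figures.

Wien's law gives T ∝ 1/λ_max, so T_J/T_X = λ_X/λ_J = 1730/1450 = 1.193.
Then L ∝ R²T⁴ gives L_J/L_X = (12.0)² × (1.193)⁴ = 144.0 × 2.026 = 291.8.

292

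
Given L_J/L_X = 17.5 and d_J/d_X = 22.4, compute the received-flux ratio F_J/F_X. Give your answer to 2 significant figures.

0.035

F = L/(4πd²), so F_J/F_X = (L_J/L_X) / (d_J/d_X)²
= 17.5 / (22.4)² = 17.5 / 501.8 = 0.03488.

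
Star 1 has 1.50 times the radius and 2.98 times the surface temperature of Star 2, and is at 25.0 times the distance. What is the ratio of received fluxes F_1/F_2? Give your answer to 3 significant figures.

0.284

L_1/L_2 = (R_1/R_2)²(T_1/T_2)⁴ = (1.50)² × (2.98)⁴ = 177.4.
F_1/F_2 = (L_1/L_2)/(d_1/d_2)² = 177.4 / (25.0)² = 0.2839.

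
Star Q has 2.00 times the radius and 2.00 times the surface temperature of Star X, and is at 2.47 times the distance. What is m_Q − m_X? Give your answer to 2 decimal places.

L_Q/L_X = (2.00)²(2.00)⁴ = 64.00.
F_Q/F_X = (L_Q/L_X)/(d_Q/d_X)² = 64.00/6.101 = 10.49.
m_Q − m_X = −2.5 log₁₀(10.49) = -2.55.

-2.55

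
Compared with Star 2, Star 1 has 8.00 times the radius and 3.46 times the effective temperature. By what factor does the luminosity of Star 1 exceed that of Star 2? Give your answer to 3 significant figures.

9.17×10^3

From the Stefan–Boltzmann law, L ∝ R²T⁴, so
L_1/L_2 = (R_1/R_2)² (T_1/T_2)⁴ = (8.00)² × (3.46)⁴ = 64.00 × 143.3 = 9172.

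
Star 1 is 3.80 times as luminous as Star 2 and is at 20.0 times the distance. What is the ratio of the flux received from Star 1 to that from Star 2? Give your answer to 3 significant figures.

F = L/(4πd²), so F_1/F_2 = (L_1/L_2) / (d_1/d_2)²
= 3.80 / (20.0)² = 3.80 / 400.0 = 0.009500.

0.00950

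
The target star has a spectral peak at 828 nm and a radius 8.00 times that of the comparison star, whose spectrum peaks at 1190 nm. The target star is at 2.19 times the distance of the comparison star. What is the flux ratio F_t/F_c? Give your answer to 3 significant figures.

56.9

Wien's law: T_t/T_c = λ_c/λ_t = 1190/828 = 1.437.
L_t/L_c = (R_t/R_c)²(T_t/T_c)⁴ = (8.00)²(1.437)⁴ = 273.1.
F_t/F_c = (L_t/L_c)/(d_t/d_c)² = 273.1/(2.19)² = 56.93.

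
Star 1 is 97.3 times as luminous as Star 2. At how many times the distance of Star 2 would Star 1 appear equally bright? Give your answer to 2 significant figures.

9.9

Equal flux requires L_1/d_1² = L_2/d_2², so d_1/d_2 = √(L_1/L_2)
= √(97.3) = 9.864.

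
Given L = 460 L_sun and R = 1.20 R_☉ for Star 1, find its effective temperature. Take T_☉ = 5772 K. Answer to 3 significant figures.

T/T_☉ = (L/L_☉)^(1/4) / (R/R_☉)^(1/2)
T = 5772 × (460)^(1/4) / √(1.20) = 5772 × 4.631 / 1.095 = 2.440×10^4 K.

2.44×10^4 K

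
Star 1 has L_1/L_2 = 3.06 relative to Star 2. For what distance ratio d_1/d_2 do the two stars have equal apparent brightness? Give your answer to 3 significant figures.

1.75

Equal flux requires L_1/d_1² = L_2/d_2², so d_1/d_2 = √(L_1/L_2)
= √(3.06) = 1.749.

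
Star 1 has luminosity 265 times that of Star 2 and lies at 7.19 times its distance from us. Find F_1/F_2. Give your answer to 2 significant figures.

F = L/(4πd²), so F_1/F_2 = (L_1/L_2) / (d_1/d_2)²
= 265 / (7.19)² = 265 / 51.70 = 5.126.

5.1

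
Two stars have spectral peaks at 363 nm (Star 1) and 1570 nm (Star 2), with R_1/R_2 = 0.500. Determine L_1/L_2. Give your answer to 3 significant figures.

87.5

Wien's law gives T ∝ 1/λ_max, so T_1/T_2 = λ_2/λ_1 = 1570/363 = 4.325.
Then L ∝ R²T⁴ gives L_1/L_2 = (0.500)² × (4.325)⁴ = 0.2500 × 349.9 = 87.48.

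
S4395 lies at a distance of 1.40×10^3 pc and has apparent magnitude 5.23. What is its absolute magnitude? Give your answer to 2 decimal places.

-5.50

M = m − 5 log₁₀(d/10 pc) = 5.23 − 5 log₁₀(1.40×10^3/10)
  = 5.23 − 5 × 2.146 = 5.23 − 10.73 = -5.50.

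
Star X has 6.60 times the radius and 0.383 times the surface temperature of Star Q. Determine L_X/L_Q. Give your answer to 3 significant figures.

From the Stefan–Boltzmann law, L ∝ R²T⁴, so
L_X/L_Q = (R_X/R_Q)² (T_X/T_Q)⁴ = (6.60)² × (0.383)⁴ = 43.56 × 0.02152 = 0.9373.

0.937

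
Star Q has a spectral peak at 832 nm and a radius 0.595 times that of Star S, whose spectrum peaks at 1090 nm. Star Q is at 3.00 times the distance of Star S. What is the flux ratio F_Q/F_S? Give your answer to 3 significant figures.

Wien's law: T_Q/T_S = λ_S/λ_Q = 1090/832 = 1.310.
L_Q/L_S = (R_Q/R_S)²(T_Q/T_S)⁴ = (0.595)²(1.310)⁴ = 1.043.
F_Q/F_S = (L_Q/L_S)/(d_Q/d_S)² = 1.043/(3.00)² = 0.1159.

0.116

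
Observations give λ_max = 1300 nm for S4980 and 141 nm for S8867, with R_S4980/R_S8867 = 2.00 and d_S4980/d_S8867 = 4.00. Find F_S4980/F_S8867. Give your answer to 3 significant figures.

3.46×10^-5

Wien's law: T_S4980/T_S8867 = λ_S8867/λ_S4980 = 141/1300 = 0.1085.
L_S4980/L_S8867 = (R_S4980/R_S8867)²(T_S4980/T_S8867)⁴ = (2.00)²(0.1085)⁴ = 5.536×10^-4.
F_S4980/F_S8867 = (L_S4980/L_S8867)/(d_S4980/d_S8867)² = 5.536×10^-4/(4.00)² = 3.460×10^-5.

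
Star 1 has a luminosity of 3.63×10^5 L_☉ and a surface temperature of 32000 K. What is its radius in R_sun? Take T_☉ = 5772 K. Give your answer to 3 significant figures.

R/R_☉ = √(L/L_☉) / (T/T_☉)² = √(3.63×10^5) / (5.544)²
       = 602.5 / 30.74 = 19.60.

19.6 R_sun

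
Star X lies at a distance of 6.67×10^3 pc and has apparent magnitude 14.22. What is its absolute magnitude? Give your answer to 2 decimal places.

0.10

M = m − 5 log₁₀(d/10 pc) = 14.22 − 5 log₁₀(6.67×10^3/10)
  = 14.22 − 5 × 2.824 = 14.22 − 14.12 = 0.10.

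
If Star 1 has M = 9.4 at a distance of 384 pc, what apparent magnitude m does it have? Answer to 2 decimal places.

m = M + 5 log₁₀(d/10 pc) = 9.4 + 5 log₁₀(384/10)
  = 9.4 + 5 × 1.584 = 9.4 + 7.92 = 17.32.

17.32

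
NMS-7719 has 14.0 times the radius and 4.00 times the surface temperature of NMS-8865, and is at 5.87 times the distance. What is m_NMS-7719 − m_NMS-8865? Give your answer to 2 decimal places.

L_NMS-7719/L_NMS-8865 = (14.0)²(4.00)⁴ = 5.018×10^4.
F_NMS-7719/F_NMS-8865 = (L_NMS-7719/L_NMS-8865)/(d_NMS-7719/d_NMS-8865)² = 5.018×10^4/34.46 = 1456.
m_NMS-7719 − m_NMS-8865 = −2.5 log₁₀(1456) = -7.91.

-7.91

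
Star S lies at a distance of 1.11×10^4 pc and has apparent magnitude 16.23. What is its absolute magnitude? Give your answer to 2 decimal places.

1.00

M = m − 5 log₁₀(d/10 pc) = 16.23 − 5 log₁₀(1.11×10^4/10)
  = 16.23 − 5 × 3.045 = 16.23 − 15.23 = 1.00.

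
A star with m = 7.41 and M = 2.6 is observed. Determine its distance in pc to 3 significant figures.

91.6 pc

m − M = 5 log₁₀(d/10 pc)
7.41 − (2.6) = 4.81 = 5 log₁₀(d/10)
d = 10 × 10^(4.81/5) = 10 × 10^0.962 = 91.62 pc.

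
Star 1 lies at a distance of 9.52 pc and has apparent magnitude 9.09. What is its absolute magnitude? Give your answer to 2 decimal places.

9.20

M = m − 5 log₁₀(d/10 pc) = 9.09 − 5 log₁₀(9.52/10)
  = 9.09 − 5 × -0.021 = 9.09 − -0.11 = 9.20.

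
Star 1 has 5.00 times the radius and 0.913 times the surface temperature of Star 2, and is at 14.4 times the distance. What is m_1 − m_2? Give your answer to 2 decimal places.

L_1/L_2 = (5.00)²(0.913)⁴ = 17.37.
F_1/F_2 = (L_1/L_2)/(d_1/d_2)² = 17.37/207.4 = 0.08377.
m_1 − m_2 = −2.5 log₁₀(0.08377) = 2.69.

2.69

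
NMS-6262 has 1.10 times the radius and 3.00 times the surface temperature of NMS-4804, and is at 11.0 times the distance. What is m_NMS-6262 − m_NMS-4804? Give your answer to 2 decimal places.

0.23

L_NMS-6262/L_NMS-4804 = (1.10)²(3.00)⁴ = 98.01.
F_NMS-6262/F_NMS-4804 = (L_NMS-6262/L_NMS-4804)/(d_NMS-6262/d_NMS-4804)² = 98.01/121.0 = 0.8100.
m_NMS-6262 − m_NMS-4804 = −2.5 log₁₀(0.8100) = 0.23.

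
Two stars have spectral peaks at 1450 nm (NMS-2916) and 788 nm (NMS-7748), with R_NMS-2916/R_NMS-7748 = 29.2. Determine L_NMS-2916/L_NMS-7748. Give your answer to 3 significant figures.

Wien's law gives T ∝ 1/λ_max, so T_NMS-2916/T_NMS-7748 = λ_NMS-7748/λ_NMS-2916 = 788/1450 = 0.5434.
Then L ∝ R²T⁴ gives L_NMS-2916/L_NMS-7748 = (29.2)² × (0.5434)⁴ = 852.6 × 0.08722 = 74.37.

74.4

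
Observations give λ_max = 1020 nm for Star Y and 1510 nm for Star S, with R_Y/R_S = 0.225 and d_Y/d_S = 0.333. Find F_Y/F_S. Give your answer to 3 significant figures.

Wien's law: T_Y/T_S = λ_S/λ_Y = 1510/1020 = 1.480.
L_Y/L_S = (R_Y/R_S)²(T_Y/T_S)⁴ = (0.225)²(1.480)⁴ = 0.2431.
F_Y/F_S = (L_Y/L_S)/(d_Y/d_S)² = 0.2431/(0.333)² = 2.193.

2.19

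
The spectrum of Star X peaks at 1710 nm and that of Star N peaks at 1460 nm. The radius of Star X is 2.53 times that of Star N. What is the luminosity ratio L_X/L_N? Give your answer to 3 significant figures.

3.40

Wien's law gives T ∝ 1/λ_max, so T_X/T_N = λ_N/λ_X = 1460/1710 = 0.8538.
Then L ∝ R²T⁴ gives L_X/L_N = (2.53)² × (0.8538)⁴ = 6.401 × 0.5314 = 3.401.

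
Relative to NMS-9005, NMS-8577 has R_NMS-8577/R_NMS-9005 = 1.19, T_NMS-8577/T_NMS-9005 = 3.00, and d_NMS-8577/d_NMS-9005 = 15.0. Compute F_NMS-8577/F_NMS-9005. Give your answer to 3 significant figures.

0.510

L_NMS-8577/L_NMS-9005 = (R_NMS-8577/R_NMS-9005)²(T_NMS-8577/T_NMS-9005)⁴ = (1.19)² × (3.00)⁴ = 114.7.
F_NMS-8577/F_NMS-9005 = (L_NMS-8577/L_NMS-9005)/(d_NMS-8577/d_NMS-9005)² = 114.7 / (15.0)² = 0.5098.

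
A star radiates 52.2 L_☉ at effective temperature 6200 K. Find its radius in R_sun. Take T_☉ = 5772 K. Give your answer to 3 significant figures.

6.26 R_sun

R/R_☉ = √(L/L_☉) / (T/T_☉)² = √(52.2) / (1.074)²
       = 7.225 / 1.154 = 6.262.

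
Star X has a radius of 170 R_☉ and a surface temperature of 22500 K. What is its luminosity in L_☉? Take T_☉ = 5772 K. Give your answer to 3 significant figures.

L/L_☉ = (R/R_☉)² (T/T_☉)⁴ = (170)² × (22500/5772)⁴
       = 2.890×10^4 × (3.898)⁴ = 2.890×10^4 × 230.9 = 6.673×10^6.

6.67×10^6 L_☉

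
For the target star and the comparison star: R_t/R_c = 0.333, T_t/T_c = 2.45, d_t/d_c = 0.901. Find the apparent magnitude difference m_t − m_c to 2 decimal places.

L_t/L_c = (0.333)²(2.45)⁴ = 3.995.
F_t/F_c = (L_t/L_c)/(d_t/d_c)² = 3.995/0.8118 = 4.922.
m_t − m_c = −2.5 log₁₀(4.922) = -1.73.

-1.73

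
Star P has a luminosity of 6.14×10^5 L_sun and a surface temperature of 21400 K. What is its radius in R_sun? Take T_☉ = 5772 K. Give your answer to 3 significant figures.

R/R_☉ = √(L/L_☉) / (T/T_☉)² = √(6.14×10^5) / (3.708)²
       = 783.6 / 13.75 = 57.00.

57.0 R_sun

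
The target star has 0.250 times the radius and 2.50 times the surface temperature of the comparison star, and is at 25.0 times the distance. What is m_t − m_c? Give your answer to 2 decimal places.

L_t/L_c = (0.250)²(2.50)⁴ = 2.441.
F_t/F_c = (L_t/L_c)/(d_t/d_c)² = 2.441/625.0 = 0.003906.
m_t − m_c = −2.5 log₁₀(0.003906) = 6.02.

6.02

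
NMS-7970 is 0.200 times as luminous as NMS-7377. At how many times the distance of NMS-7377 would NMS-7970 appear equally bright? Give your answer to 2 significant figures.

Equal flux requires L_NMS-7970/d_NMS-7970² = L_NMS-7377/d_NMS-7377², so d_NMS-7970/d_NMS-7377 = √(L_NMS-7970/L_NMS-7377)
= √(0.200) = 0.4472.

0.45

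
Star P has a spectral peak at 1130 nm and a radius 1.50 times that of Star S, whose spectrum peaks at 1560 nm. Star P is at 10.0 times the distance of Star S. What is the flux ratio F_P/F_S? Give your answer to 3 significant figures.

Wien's law: T_P/T_S = λ_S/λ_P = 1560/1130 = 1.381.
L_P/L_S = (R_P/R_S)²(T_P/T_S)⁴ = (1.50)²(1.381)⁴ = 8.173.
F_P/F_S = (L_P/L_S)/(d_P/d_S)² = 8.173/(10.0)² = 0.08173.

0.0817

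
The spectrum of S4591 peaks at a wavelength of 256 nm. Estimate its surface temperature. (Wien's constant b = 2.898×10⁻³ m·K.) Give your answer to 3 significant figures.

1.13×10^4 K

T = b/λ_max = 2.898×10⁻³ / (256×10⁻⁹) = 1.132×10^4 K.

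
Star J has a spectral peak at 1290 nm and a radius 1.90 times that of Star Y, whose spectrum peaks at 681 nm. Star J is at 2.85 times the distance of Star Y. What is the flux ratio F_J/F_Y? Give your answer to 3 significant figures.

0.0345

Wien's law: T_J/T_Y = λ_Y/λ_J = 681/1290 = 0.5279.
L_J/L_Y = (R_J/R_Y)²(T_J/T_Y)⁴ = (1.90)²(0.5279)⁴ = 0.2804.
F_J/F_Y = (L_J/L_Y)/(d_J/d_Y)² = 0.2804/(2.85)² = 0.03452.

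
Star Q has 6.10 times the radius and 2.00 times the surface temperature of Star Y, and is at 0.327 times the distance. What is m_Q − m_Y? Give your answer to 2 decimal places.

L_Q/L_Y = (6.10)²(2.00)⁴ = 595.4.
F_Q/F_Y = (L_Q/L_Y)/(d_Q/d_Y)² = 595.4/0.1069 = 5568.
m_Q − m_Y = −2.5 log₁₀(5568) = -9.36.

-9.36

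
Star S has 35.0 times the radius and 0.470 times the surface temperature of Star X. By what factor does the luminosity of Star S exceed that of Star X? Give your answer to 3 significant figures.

59.8

From the Stefan–Boltzmann law, L ∝ R²T⁴, so
L_S/L_X = (R_S/R_X)² (T_S/T_X)⁴ = (35.0)² × (0.470)⁴ = 1225 × 0.04880 = 59.78.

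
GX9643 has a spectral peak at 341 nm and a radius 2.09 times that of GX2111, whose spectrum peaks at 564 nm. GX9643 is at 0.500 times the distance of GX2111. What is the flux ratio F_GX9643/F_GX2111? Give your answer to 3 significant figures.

131

Wien's law: T_GX9643/T_GX2111 = λ_GX2111/λ_GX9643 = 564/341 = 1.654.
L_GX9643/L_GX2111 = (R_GX9643/R_GX2111)²(T_GX9643/T_GX2111)⁴ = (2.09)²(1.654)⁴ = 32.69.
F_GX9643/F_GX2111 = (L_GX9643/L_GX2111)/(d_GX9643/d_GX2111)² = 32.69/(0.500)² = 130.8.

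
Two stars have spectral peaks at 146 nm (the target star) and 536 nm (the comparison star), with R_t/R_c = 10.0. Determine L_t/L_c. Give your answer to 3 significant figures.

Wien's law gives T ∝ 1/λ_max, so T_t/T_c = λ_c/λ_t = 536/146 = 3.671.
Then L ∝ R²T⁴ gives L_t/L_c = (10.0)² × (3.671)⁴ = 100.0 × 181.7 = 1.817×10^4.

1.82×10^4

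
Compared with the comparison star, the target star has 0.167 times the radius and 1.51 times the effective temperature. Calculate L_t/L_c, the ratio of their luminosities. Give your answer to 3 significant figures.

0.145

From the Stefan–Boltzmann law, L ∝ R²T⁴, so
L_t/L_c = (R_t/R_c)² (T_t/T_c)⁴ = (0.167)² × (1.51)⁴ = 0.02789 × 5.199 = 0.1450.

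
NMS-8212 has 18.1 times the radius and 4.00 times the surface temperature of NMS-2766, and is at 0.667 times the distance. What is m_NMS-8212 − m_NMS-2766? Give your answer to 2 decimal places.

-13.19

L_NMS-8212/L_NMS-2766 = (18.1)²(4.00)⁴ = 8.387×10^4.
F_NMS-8212/F_NMS-2766 = (L_NMS-8212/L_NMS-2766)/(d_NMS-8212/d_NMS-2766)² = 8.387×10^4/0.4449 = 1.885×10^5.
m_NMS-8212 − m_NMS-2766 = −2.5 log₁₀(1.885×10^5) = -13.19.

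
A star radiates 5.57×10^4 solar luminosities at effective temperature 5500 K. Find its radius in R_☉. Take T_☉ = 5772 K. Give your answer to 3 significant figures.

260 R_☉

R/R_☉ = √(L/L_☉) / (T/T_☉)² = √(5.57×10^4) / (0.9529)²
       = 236.0 / 0.9080 = 259.9.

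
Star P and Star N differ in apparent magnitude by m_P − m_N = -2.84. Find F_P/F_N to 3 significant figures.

F_P/F_N = 10^(−(m_P − m_N)/2.5) = 10^(2.84/2.5) = 10^1.136 = 13.68.

13.7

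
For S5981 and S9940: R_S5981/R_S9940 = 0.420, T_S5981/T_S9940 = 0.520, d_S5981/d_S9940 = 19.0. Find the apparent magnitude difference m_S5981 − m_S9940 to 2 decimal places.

L_S5981/L_S9940 = (0.420)²(0.520)⁴ = 0.01290.
F_S5981/F_S9940 = (L_S5981/L_S9940)/(d_S5981/d_S9940)² = 0.01290/361.0 = 3.573×10^-5.
m_S5981 − m_S9940 = −2.5 log₁₀(3.573×10^-5) = 11.12.

11.12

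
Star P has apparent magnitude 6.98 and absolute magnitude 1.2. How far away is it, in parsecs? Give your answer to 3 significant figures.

143 pc

m − M = 5 log₁₀(d/10 pc)
6.98 − (1.2) = 5.78 = 5 log₁₀(d/10)
d = 10 × 10^(5.78/5) = 10 × 10^1.156 = 143.2 pc.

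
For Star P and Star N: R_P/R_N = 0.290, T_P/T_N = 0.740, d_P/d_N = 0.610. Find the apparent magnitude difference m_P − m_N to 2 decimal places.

2.92

L_P/L_N = (0.290)²(0.740)⁴ = 0.02522.
F_P/F_N = (L_P/L_N)/(d_P/d_N)² = 0.02522/0.3721 = 0.06777.
m_P − m_N = −2.5 log₁₀(0.06777) = 2.92.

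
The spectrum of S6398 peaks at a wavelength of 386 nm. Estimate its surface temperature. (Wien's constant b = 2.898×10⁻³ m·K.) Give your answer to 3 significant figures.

7.51×10^3 K

T = b/λ_max = 2.898×10⁻³ / (386×10⁻⁹) = 7508 K.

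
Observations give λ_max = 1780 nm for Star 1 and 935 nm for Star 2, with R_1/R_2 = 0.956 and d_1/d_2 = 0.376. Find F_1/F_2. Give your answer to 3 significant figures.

0.492

Wien's law: T_1/T_2 = λ_2/λ_1 = 935/1780 = 0.5253.
L_1/L_2 = (R_1/R_2)²(T_1/T_2)⁴ = (0.956)²(0.5253)⁴ = 0.06958.
F_1/F_2 = (L_1/L_2)/(d_1/d_2)² = 0.06958/(0.376)² = 0.4922.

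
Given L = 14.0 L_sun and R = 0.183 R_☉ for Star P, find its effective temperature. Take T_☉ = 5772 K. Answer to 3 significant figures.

2.61×10^4 K

T/T_☉ = (L/L_☉)^(1/4) / (R/R_☉)^(1/2)
T = 5772 × (14.0)^(1/4) / √(0.183) = 5772 × 1.934 / 0.4278 = 2.610×10^4 K.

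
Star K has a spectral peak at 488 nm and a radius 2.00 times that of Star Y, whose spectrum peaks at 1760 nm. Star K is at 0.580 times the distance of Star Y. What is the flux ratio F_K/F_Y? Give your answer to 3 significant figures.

Wien's law: T_K/T_Y = λ_Y/λ_K = 1760/488 = 3.607.
L_K/L_Y = (R_K/R_Y)²(T_K/T_Y)⁴ = (2.00)²(3.607)⁴ = 676.8.
F_K/F_Y = (L_K/L_Y)/(d_K/d_Y)² = 676.8/(0.580)² = 2012.

2.01×10^3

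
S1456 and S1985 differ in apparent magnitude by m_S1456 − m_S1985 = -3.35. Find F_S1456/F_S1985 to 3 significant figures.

21.9

F_S1456/F_S1985 = 10^(−(m_S1456 − m_S1985)/2.5) = 10^(3.35/2.5) = 10^1.340 = 21.88.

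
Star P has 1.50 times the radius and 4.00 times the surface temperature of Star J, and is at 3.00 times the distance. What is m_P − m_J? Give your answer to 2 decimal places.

-4.52

L_P/L_J = (1.50)²(4.00)⁴ = 576.0.
F_P/F_J = (L_P/L_J)/(d_P/d_J)² = 576.0/9.000 = 64.00.
m_P − m_J = −2.5 log₁₀(64.00) = -4.52.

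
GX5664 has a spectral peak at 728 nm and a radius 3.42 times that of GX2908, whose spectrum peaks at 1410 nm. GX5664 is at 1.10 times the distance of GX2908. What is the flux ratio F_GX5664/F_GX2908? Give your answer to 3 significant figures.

Wien's law: T_GX5664/T_GX2908 = λ_GX2908/λ_GX5664 = 1410/728 = 1.937.
L_GX5664/L_GX2908 = (R_GX5664/R_GX2908)²(T_GX5664/T_GX2908)⁴ = (3.42)²(1.937)⁴ = 164.6.
F_GX5664/F_GX2908 = (L_GX5664/L_GX2908)/(d_GX5664/d_GX2908)² = 164.6/(1.10)² = 136.0.

136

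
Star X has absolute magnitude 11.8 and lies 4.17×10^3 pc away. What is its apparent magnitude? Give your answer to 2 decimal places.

24.90

m = M + 5 log₁₀(d/10 pc) = 11.8 + 5 log₁₀(4.17×10^3/10)
  = 11.8 + 5 × 2.620 = 11.8 + 13.10 = 24.90.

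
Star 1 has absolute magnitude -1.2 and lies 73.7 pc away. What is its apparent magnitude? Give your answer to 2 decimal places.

m = M + 5 log₁₀(d/10 pc) = -1.2 + 5 log₁₀(73.7/10)
  = -1.2 + 5 × 0.867 = -1.2 + 4.34 = 3.14.

3.14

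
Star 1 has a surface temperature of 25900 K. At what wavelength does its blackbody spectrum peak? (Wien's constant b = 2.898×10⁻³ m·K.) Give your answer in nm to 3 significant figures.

112 nm

λ_max = b/T = 2.898×10⁻³ / 25900 = 1.12×10^-7 m = 111.9 nm.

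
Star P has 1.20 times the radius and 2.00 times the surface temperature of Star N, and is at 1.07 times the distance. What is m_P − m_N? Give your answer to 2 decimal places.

-3.26

L_P/L_N = (1.20)²(2.00)⁴ = 23.04.
F_P/F_N = (L_P/L_N)/(d_P/d_N)² = 23.04/1.145 = 20.12.
m_P − m_N = −2.5 log₁₀(20.12) = -3.26.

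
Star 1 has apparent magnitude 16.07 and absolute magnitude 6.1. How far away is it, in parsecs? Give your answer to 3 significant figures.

m − M = 5 log₁₀(d/10 pc)
16.07 − (6.1) = 9.97 = 5 log₁₀(d/10)
d = 10 × 10^(9.97/5) = 10 × 10^1.994 = 986.3 pc.

986 pc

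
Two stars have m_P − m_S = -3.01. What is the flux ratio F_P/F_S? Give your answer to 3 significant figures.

F_P/F_S = 10^(−(m_P − m_S)/2.5) = 10^(3.01/2.5) = 10^1.204 = 16.00.

16.0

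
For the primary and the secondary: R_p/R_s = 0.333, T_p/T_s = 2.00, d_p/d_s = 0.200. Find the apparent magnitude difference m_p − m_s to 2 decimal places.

-4.12

L_p/L_s = (0.333)²(2.00)⁴ = 1.774.
F_p/F_s = (L_p/L_s)/(d_p/d_s)² = 1.774/0.04000 = 44.36.
m_p − m_s = −2.5 log₁₀(44.36) = -4.12.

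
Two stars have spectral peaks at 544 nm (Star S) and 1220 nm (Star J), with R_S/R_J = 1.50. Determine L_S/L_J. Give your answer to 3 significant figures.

56.9

Wien's law gives T ∝ 1/λ_max, so T_S/T_J = λ_J/λ_S = 1220/544 = 2.243.
Then L ∝ R²T⁴ gives L_S/L_J = (1.50)² × (2.243)⁴ = 2.250 × 25.30 = 56.91.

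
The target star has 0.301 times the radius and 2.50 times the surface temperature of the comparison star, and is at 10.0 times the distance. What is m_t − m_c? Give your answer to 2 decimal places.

L_t/L_c = (0.301)²(2.50)⁴ = 3.539.
F_t/F_c = (L_t/L_c)/(d_t/d_c)² = 3.539/100.0 = 0.03539.
m_t − m_c = −2.5 log₁₀(0.03539) = 3.63.

3.63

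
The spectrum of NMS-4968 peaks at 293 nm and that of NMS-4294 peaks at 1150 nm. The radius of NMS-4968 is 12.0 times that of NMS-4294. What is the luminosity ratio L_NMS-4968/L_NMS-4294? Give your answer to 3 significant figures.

Wien's law gives T ∝ 1/λ_max, so T_NMS-4968/T_NMS-4294 = λ_NMS-4294/λ_NMS-4968 = 1150/293 = 3.925.
Then L ∝ R²T⁴ gives L_NMS-4968/L_NMS-4294 = (12.0)² × (3.925)⁴ = 144.0 × 237.3 = 3.417×10^4.

3.42×10^4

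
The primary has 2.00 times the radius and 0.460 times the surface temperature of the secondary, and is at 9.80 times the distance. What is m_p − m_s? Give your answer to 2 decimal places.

6.82

L_p/L_s = (2.00)²(0.460)⁴ = 0.1791.
F_p/F_s = (L_p/L_s)/(d_p/d_s)² = 0.1791/96.04 = 0.001865.
m_p − m_s = −2.5 log₁₀(0.001865) = 6.82.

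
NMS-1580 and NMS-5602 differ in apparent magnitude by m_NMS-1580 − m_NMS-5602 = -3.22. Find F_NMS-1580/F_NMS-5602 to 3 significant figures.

19.4

F_NMS-1580/F_NMS-5602 = 10^(−(m_NMS-1580 − m_NMS-5602)/2.5) = 10^(3.22/2.5) = 10^1.288 = 19.41.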